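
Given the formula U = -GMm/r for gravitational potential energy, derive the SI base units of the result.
Units of each symbol in U = -GMm/r:
  G (gravitational constant): m³/(kg·s²)
  M (mass): kg
  m (mass): kg
  r (distance): m  → in the denominator, contributes 1/m
  The minus sign does not affect the units.

Multiplying the contributions: [m³/(kg·s²)] · [kg] · [kg] · [1/m]
Adding exponents of each base unit: kg: 1, m: 2, s: -2
SI base units of gravitational potential energy: kg·m²/s²

Answer: kg·m²/s²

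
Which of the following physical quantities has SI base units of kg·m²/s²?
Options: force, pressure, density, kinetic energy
Checking the SI base units of each option:
  force (F = ma): kg·m/s²  ✗
  pressure (P = F/A): kg/(m·s²)  ✗
  density (ρ = m/V): kg/m³  ✗
  kinetic energy (E = ½mv²): kg·m²/s²  ✓ matches

Only kinetic energy has units kg·m²/s².

Answer: kinetic energy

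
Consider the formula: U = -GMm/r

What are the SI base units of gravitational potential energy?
Units of each symbol in U = -GMm/r:
  G (gravitational constant): m³/(kg·s²)
  M (mass): kg
  m (mass): kg
  r (distance): m  → in the denominator, contributes 1/m
  The minus sign does not affect the units.

Multiplying the contributions: [m³/(kg·s²)] · [kg] · [kg] · [1/m]
Adding exponents of each base unit: kg: 1, m: 2, s: -2
SI base units of gravitational potential energy: kg·m²/s²

Answer: kg·m²/s²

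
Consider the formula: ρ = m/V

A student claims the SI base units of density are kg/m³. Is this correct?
Units of each symbol in ρ = m/V:
  m (mass): kg
  V (volume): m³  → in the denominator, contributes 1/m³

Multiplying the contributions: [kg] · [1/m³]
Adding exponents of each base unit: kg: 1, m: -3
SI base units of density: kg/m³

The claimed units kg/m³ match the derived units, so the claim is correct.

Answer: Yes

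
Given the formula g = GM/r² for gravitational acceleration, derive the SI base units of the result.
Units of each symbol in g = GM/r²:
  G (gravitational constant): m³/(kg·s²)
  M (mass): kg
  r (distance): m  → to the power 2 in the denominator, contributes 1/m²

Multiplying the contributions: [m³/(kg·s²)] · [kg] · [1/m²]
Adding exponents of each base unit: m: 1, s: -2
SI base units of gravitational acceleration: m/s²

Answer: m/s²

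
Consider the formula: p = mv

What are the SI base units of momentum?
Units of each symbol in p = mv:
  m (mass): kg
  v (velocity): m/s

Multiplying the contributions: [kg] · [m/s]
Adding exponents of each base unit: kg: 1, m: 1, s: -1
SI base units of momentum: kg·m/s

Answer: kg·m/s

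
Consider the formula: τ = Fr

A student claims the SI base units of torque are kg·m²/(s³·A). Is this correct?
Units of each symbol in τ = Fr:
  F (force): kg·m/s²
  r (lever arm): m

Multiplying the contributions: [kg·m/s²] · [m]
Adding exponents of each base unit: kg: 1, m: 2, s: -2
SI base units of torque: kg·m²/s²

The claimed units kg·m²/(s³·A) (exponents kg: 1, m: 2, s: -3, A: -1) do not match the derived units kg·m²/s² (exponents kg: 1, m: 2, s: -2), so the claim is incorrect.

Answer: No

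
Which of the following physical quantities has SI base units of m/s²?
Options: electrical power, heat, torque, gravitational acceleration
Checking the SI base units of each option:
  electrical power (P = IV): kg·m²/s³  ✗
  heat (Q = mcΔT): kg·m²/s²  ✗
  torque (τ = Fr): kg·m²/s²  ✗
  gravitational acceleration (g = GM/r²): m/s²  ✓ matches

Only gravitational acceleration has units m/s².

Answer: gravitational acceleration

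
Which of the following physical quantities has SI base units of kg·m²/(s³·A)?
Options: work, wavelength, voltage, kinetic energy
Checking the SI base units of each option:
  work (W = Fd): kg·m²/s²  ✗
  wavelength (λ = v/f): m  ✗
  voltage (V = IR): kg·m²/(s³·A)  ✓ matches
  kinetic energy (E = ½mv²): kg·m²/s²  ✗

Only voltage has units kg·m²/(s³·A).

Answer: voltage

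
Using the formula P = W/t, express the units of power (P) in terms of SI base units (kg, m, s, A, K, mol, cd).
Units of each symbol in P = W/t:
  W (work): kg·m²/s²
  t (time): s  → in the denominator, contributes 1/s

Multiplying the contributions: [kg·m²/s²] · [1/s]
Adding exponents of each base unit: kg: 1, m: 2, s: -3
SI base units of power: kg·m²/s³

Answer: kg·m²/s³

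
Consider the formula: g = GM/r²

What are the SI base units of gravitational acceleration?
Units of each symbol in g = GM/r²:
  G (gravitational constant): m³/(kg·s²)
  M (mass): kg
  r (distance): m  → to the power 2 in the denominator, contributes 1/m²

Multiplying the contributions: [m³/(kg·s²)] · [kg] · [1/m²]
Adding exponents of each base unit: m: 1, s: -2
SI base units of gravitational acceleration: m/s²

Answer: m/s²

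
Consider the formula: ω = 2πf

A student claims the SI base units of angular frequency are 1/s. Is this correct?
Units of each symbol in ω = 2πf:
  f (frequency): 1/s
  The factor 2π is dimensionless.

Multiplying the contributions: [1/s]
Adding exponents of each base unit: s: -1
SI base units of angular frequency: 1/s

The claimed units 1/s match the derived units, so the claim is correct.

Answer: Yes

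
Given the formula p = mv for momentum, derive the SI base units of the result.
Units of each symbol in p = mv:
  m (mass): kg
  v (velocity): m/s

Multiplying the contributions: [kg] · [m/s]
Adding exponents of each base unit: kg: 1, m: 1, s: -1
SI base units of momentum: kg·m/s

Answer: kg·m/s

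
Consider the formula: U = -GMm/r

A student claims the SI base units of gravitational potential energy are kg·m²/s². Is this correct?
Units of each symbol in U = -GMm/r:
  G (gravitational constant): m³/(kg·s²)
  M (mass): kg
  m (mass): kg
  r (distance): m  → in the denominator, contributes 1/m
  The minus sign does not affect the units.

Multiplying the contributions: [m³/(kg·s²)] · [kg] · [kg] · [1/m]
Adding exponents of each base unit: kg: 1, m: 2, s: -2
SI base units of gravitational potential energy: kg·m²/s²

The claimed units kg·m²/s² match the derived units, so the claim is correct.

Answer: Yes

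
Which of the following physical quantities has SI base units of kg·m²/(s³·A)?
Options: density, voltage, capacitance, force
Checking the SI base units of each option:
  density (ρ = m/V): kg/m³  ✗
  voltage (V = IR): kg·m²/(s³·A)  ✓ matches
  capacitance (C = Q/V): s⁴·A²/(kg·m²)  ✗
  force (F = ma): kg·m/s²  ✗

Only voltage has units kg·m²/(s³·A).

Answer: voltage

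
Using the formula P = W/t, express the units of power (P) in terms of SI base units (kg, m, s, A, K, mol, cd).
Units of each symbol in P = W/t:
  W (work): kg·m²/s²
  t (time): s  → in the denominator, contributes 1/s

Multiplying the contributions: [kg·m²/s²] · [1/s]
Adding exponents of each base unit: kg: 1, m: 2, s: -3
SI base units of power: kg·m²/s³

Answer: kg·m²/s³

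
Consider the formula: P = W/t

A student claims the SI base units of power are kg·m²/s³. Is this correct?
Units of each symbol in P = W/t:
  W (work): kg·m²/s²
  t (time): s  → in the denominator, contributes 1/s

Multiplying the contributions: [kg·m²/s²] · [1/s]
Adding exponents of each base unit: kg: 1, m: 2, s: -3
SI base units of power: kg·m²/s³

The claimed units kg·m²/s³ match the derived units, so the claim is correct.

Answer: Yes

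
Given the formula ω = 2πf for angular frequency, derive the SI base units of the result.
Units of each symbol in ω = 2πf:
  f (frequency): 1/s
  The factor 2π is dimensionless.

Multiplying the contributions: [1/s]
Adding exponents of each base unit: s: -1
SI base units of angular frequency: 1/s

Answer: 1/s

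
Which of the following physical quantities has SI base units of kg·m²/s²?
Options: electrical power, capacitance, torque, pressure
Checking the SI base units of each option:
  electrical power (P = IV): kg·m²/s³  ✗
  capacitance (C = Q/V): s⁴·A²/(kg·m²)  ✗
  torque (τ = Fr): kg·m²/s²  ✓ matches
  pressure (P = F/A): kg/(m·s²)  ✗

Only torque has units kg·m²/s².

Answer: torque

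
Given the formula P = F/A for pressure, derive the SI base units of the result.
Units of each symbol in P = F/A:
  F (force): kg·m/s²
  A (area): m²  → in the denominator, contributes 1/m²

Multiplying the contributions: [kg·m/s²] · [1/m²]
Adding exponents of each base unit: kg: 1, m: -1, s: -2
SI base units of pressure: kg/(m·s²)

Answer: kg/(m·s²)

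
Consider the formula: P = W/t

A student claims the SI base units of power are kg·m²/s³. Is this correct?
Units of each symbol in P = W/t:
  W (work): kg·m²/s²
  t (time): s  → in the denominator, contributes 1/s

Multiplying the contributions: [kg·m²/s²] · [1/s]
Adding exponents of each base unit: kg: 1, m: 2, s: -3
SI base units of power: kg·m²/s³

The claimed units kg·m²/s³ match the derived units, so the claim is correct.

Answer: Yes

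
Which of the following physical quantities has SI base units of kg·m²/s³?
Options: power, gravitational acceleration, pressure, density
Checking the SI base units of each option:
  power (P = W/t): kg·m²/s³  ✓ matches
  gravitational acceleration (g = GM/r²): m/s²  ✗
  pressure (P = F/A): kg/(m·s²)  ✗
  density (ρ = m/V): kg/m³  ✗

Only power has units kg·m²/s³.

Answer: power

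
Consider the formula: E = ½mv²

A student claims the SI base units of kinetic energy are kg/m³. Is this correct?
Units of each symbol in E = ½mv²:
  m (mass): kg
  v (speed): m/s  → to the power 2, contributes m²/s²
  The factor ½ is dimensionless.

Multiplying the contributions: [kg] · [m²/s²]
Adding exponents of each base unit: kg: 1, m: 2, s: -2
SI base units of kinetic energy: kg·m²/s²

The claimed units kg/m³ (exponents kg: 1, m: -3) do not match the derived units kg·m²/s² (exponents kg: 1, m: 2, s: -2), so the claim is incorrect.

Answer: No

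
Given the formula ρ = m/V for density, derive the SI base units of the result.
Units of each symbol in ρ = m/V:
  m (mass): kg
  V (volume): m³  → in the denominator, contributes 1/m³

Multiplying the contributions: [kg] · [1/m³]
Adding exponents of each base unit: kg: 1, m: -3
SI base units of density: kg/m³

Answer: kg/m³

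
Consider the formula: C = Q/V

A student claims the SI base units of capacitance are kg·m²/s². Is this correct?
Units of each symbol in C = Q/V:
  Q (charge, in coulombs): s·A
  V (voltage, in volts): kg·m²/(s³·A)  → in the denominator, contributes s³·A/(kg·m²)

Multiplying the contributions: [s·A] · [s³·A/(kg·m²)]
Adding exponents of each base unit: kg: -1, m: -2, s: 4, A: 2
SI base units of capacitance: s⁴·A²/(kg·m²)

The claimed units kg·m²/s² (exponents kg: 1, m: 2, s: -2) do not match the derived units s⁴·A²/(kg·m²) (exponents kg: -1, m: -2, s: 4, A: 2), so the claim is incorrect.

Answer: No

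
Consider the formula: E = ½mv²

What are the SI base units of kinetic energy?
Units of each symbol in E = ½mv²:
  m (mass): kg
  v (speed): m/s  → to the power 2, contributes m²/s²
  The factor ½ is dimensionless.

Multiplying the contributions: [kg] · [m²/s²]
Adding exponents of each base unit: kg: 1, m: 2, s: -2
SI base units of kinetic energy: kg·m²/s²

Answer: kg·m²/s²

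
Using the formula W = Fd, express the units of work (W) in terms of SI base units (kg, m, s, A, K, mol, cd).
Units of each symbol in W = Fd:
  F (force): kg·m/s²
  d (displacement): m

Multiplying the contributions: [kg·m/s²] · [m]
Adding exponents of each base unit: kg: 1, m: 2, s: -2
SI base units of work: kg·m²/s²

Answer: kg·m²/s²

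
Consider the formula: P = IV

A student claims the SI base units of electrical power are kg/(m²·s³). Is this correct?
Units of each symbol in P = IV:
  I (current): A
  V (voltage, in volts): kg·m²/(s³·A)

Multiplying the contributions: [A] · [kg·m²/(s³·A)]
Adding exponents of each base unit: kg: 1, m: 2, s: -3
SI base units of electrical power: kg·m²/s³

The claimed units kg/(m²·s³) (exponents kg: 1, m: -2, s: -3) do not match the derived units kg·m²/s³ (exponents kg: 1, m: 2, s: -3), so the claim is incorrect.

Answer: No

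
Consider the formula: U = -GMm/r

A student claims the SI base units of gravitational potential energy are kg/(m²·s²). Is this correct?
Units of each symbol in U = -GMm/r:
  G (gravitational constant): m³/(kg·s²)
  M (mass): kg
  m (mass): kg
  r (distance): m  → in the denominator, contributes 1/m
  The minus sign does not affect the units.

Multiplying the contributions: [m³/(kg·s²)] · [kg] · [kg] · [1/m]
Adding exponents of each base unit: kg: 1, m: 2, s: -2
SI base units of gravitational potential energy: kg·m²/s²

The claimed units kg/(m²·s²) (exponents kg: 1, m: -2, s: -2) do not match the derived units kg·m²/s² (exponents kg: 1, m: 2, s: -2), so the claim is incorrect.

Answer: No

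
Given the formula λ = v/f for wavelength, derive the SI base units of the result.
Units of each symbol in λ = v/f:
  v (wave speed): m/s
  f (frequency): 1/s  → in the denominator, contributes s

Multiplying the contributions: [m/s] · [s]
Adding exponents of each base unit: m: 1
SI base units of wavelength: m

Answer: m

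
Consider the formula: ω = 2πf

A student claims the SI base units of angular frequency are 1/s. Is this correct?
Units of each symbol in ω = 2πf:
  f (frequency): 1/s
  The factor 2π is dimensionless.

Multiplying the contributions: [1/s]
Adding exponents of each base unit: s: -1
SI base units of angular frequency: 1/s

The claimed units 1/s match the derived units, so the claim is correct.

Answer: Yes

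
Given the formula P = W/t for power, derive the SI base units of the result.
Units of each symbol in P = W/t:
  W (work): kg·m²/s²
  t (time): s  → in the denominator, contributes 1/s

Multiplying the contributions: [kg·m²/s²] · [1/s]
Adding exponents of each base unit: kg: 1, m: 2, s: -3
SI base units of power: kg·m²/s³

Answer: kg·m²/s³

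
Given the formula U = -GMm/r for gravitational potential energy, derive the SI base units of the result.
Units of each symbol in U = -GMm/r:
  G (gravitational constant): m³/(kg·s²)
  M (mass): kg
  m (mass): kg
  r (distance): m  → in the denominator, contributes 1/m
  The minus sign does not affect the units.

Multiplying the contributions: [m³/(kg·s²)] · [kg] · [kg] · [1/m]
Adding exponents of each base unit: kg: 1, m: 2, s: -2
SI base units of gravitational potential energy: kg·m²/s²

Answer: kg·m²/s²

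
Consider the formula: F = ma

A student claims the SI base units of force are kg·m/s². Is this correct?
Units of each symbol in F = ma:
  m (mass): kg
  a (acceleration): m/s²

Multiplying the contributions: [kg] · [m/s²]
Adding exponents of each base unit: kg: 1, m: 1, s: -2
SI base units of force: kg·m/s²

The claimed units kg·m/s² match the derived units, so the claim is correct.

Answer: Yes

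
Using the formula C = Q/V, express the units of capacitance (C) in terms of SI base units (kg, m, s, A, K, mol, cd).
Units of each symbol in C = Q/V:
  Q (charge, in coulombs): s·A
  V (voltage, in volts): kg·m²/(s³·A)  → in the denominator, contributes s³·A/(kg·m²)

Multiplying the contributions: [s·A] · [s³·A/(kg·m²)]
Adding exponents of each base unit: kg: -1, m: -2, s: 4, A: 2
SI base units of capacitance: s⁴·A²/(kg·m²)

Answer: s⁴·A²/(kg·m²)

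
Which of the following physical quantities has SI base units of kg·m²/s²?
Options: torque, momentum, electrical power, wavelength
Checking the SI base units of each option:
  torque (τ = Fr): kg·m²/s²  ✓ matches
  momentum (p = mv): kg·m/s  ✗
  electrical power (P = IV): kg·m²/s³  ✗
  wavelength (λ = v/f): m  ✗

Only torque has units kg·m²/s².

Answer: torque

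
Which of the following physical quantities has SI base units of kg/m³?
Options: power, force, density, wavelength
Checking the SI base units of each option:
  power (P = W/t): kg·m²/s³  ✗
  force (F = ma): kg·m/s²  ✗
  density (ρ = m/V): kg/m³  ✓ matches
  wavelength (λ = v/f): m  ✗

Only density has units kg/m³.

Answer: density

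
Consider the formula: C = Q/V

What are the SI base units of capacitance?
Units of each symbol in C = Q/V:
  Q (charge, in coulombs): s·A
  V (voltage, in volts): kg·m²/(s³·A)  → in the denominator, contributes s³·A/(kg·m²)

Multiplying the contributions: [s·A] · [s³·A/(kg·m²)]
Adding exponents of each base unit: kg: -1, m: -2, s: 4, A: 2
SI base units of capacitance: s⁴·A²/(kg·m²)

Answer: s⁴·A²/(kg·m²)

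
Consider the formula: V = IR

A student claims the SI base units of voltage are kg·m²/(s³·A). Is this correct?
Units of each symbol in V = IR:
  I (current): A
  R (resistance, in ohms): kg·m²/(s³·A²)

Multiplying the contributions: [A] · [kg·m²/(s³·A²)]
Adding exponents of each base unit: kg: 1, m: 2, s: -3, A: -1
SI base units of voltage: kg·m²/(s³·A)

The claimed units kg·m²/(s³·A) match the derived units, so the claim is correct.

Answer: Yes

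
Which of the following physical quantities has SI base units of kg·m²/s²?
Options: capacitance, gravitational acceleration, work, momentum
Checking the SI base units of each option:
  capacitance (C = Q/V): s⁴·A²/(kg·m²)  ✗
  gravitational acceleration (g = GM/r²): m/s²  ✗
  work (W = Fd): kg·m²/s²  ✓ matches
  momentum (p = mv): kg·m/s  ✗

Only work has units kg·m²/s².

Answer: work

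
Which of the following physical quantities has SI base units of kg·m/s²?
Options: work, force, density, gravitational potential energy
Checking the SI base units of each option:
  work (W = Fd): kg·m²/s²  ✗
  force (F = ma): kg·m/s²  ✓ matches
  density (ρ = m/V): kg/m³  ✗
  gravitational potential energy (U = -GMm/r): kg·m²/s²  ✗

Only force has units kg·m/s².

Answer: force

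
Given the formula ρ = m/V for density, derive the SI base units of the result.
Units of each symbol in ρ = m/V:
  m (mass): kg
  V (volume): m³  → in the denominator, contributes 1/m³

Multiplying the contributions: [kg] · [1/m³]
Adding exponents of each base unit: kg: 1, m: -3
SI base units of density: kg/m³

Answer: kg/m³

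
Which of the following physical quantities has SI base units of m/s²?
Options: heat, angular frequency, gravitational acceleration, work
Checking the SI base units of each option:
  heat (Q = mcΔT): kg·m²/s²  ✗
  angular frequency (ω = 2πf): 1/s  ✗
  gravitational acceleration (g = GM/r²): m/s²  ✓ matches
  work (W = Fd): kg·m²/s²  ✗

Only gravitational acceleration has units m/s².

Answer: gravitational acceleration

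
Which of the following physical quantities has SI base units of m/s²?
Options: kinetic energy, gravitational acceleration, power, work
Checking the SI base units of each option:
  kinetic energy (E = ½mv²): kg·m²/s²  ✗
  gravitational acceleration (g = GM/r²): m/s²  ✓ matches
  power (P = W/t): kg·m²/s³  ✗
  work (W = Fd): kg·m²/s²  ✗

Only gravitational acceleration has units m/s².

Answer: gravitational acceleration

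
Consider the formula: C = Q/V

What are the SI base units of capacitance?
Units of each symbol in C = Q/V:
  Q (charge, in coulombs): s·A
  V (voltage, in volts): kg·m²/(s³·A)  → in the denominator, contributes s³·A/(kg·m²)

Multiplying the contributions: [s·A] · [s³·A/(kg·m²)]
Adding exponents of each base unit: kg: -1, m: -2, s: 4, A: 2
SI base units of capacitance: s⁴·A²/(kg·m²)

Answer: s⁴·A²/(kg·m²)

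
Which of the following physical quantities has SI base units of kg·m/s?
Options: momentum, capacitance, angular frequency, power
Checking the SI base units of each option:
  momentum (p = mv): kg·m/s  ✓ matches
  capacitance (C = Q/V): s⁴·A²/(kg·m²)  ✗
  angular frequency (ω = 2πf): 1/s  ✗
  power (P = W/t): kg·m²/s³  ✗

Only momentum has units kg·m/s.

Answer: momentum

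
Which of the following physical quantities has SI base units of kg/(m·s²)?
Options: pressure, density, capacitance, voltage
Checking the SI base units of each option:
  pressure (P = F/A): kg/(m·s²)  ✓ matches
  density (ρ = m/V): kg/m³  ✗
  capacitance (C = Q/V): s⁴·A²/(kg·m²)  ✗
  voltage (V = IR): kg·m²/(s³·A)  ✗

Only pressure has units kg/(m·s²).

Answer: pressure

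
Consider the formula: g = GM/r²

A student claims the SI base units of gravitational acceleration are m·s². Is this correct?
Units of each symbol in g = GM/r²:
  G (gravitational constant): m³/(kg·s²)
  M (mass): kg
  r (distance): m  → to the power 2 in the denominator, contributes 1/m²

Multiplying the contributions: [m³/(kg·s²)] · [kg] · [1/m²]
Adding exponents of each base unit: m: 1, s: -2
SI base units of gravitational acceleration: m/s²

The claimed units m·s² (exponents m: 1, s: 2) do not match the derived units m/s² (exponents m: 1, s: -2), so the claim is incorrect.

Answer: No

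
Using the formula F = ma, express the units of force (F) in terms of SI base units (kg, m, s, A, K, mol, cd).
Units of each symbol in F = ma:
  m (mass): kg
  a (acceleration): m/s²

Multiplying the contributions: [kg] · [m/s²]
Adding exponents of each base unit: kg: 1, m: 1, s: -2
SI base units of force: kg·m/s²

Answer: kg·m/s²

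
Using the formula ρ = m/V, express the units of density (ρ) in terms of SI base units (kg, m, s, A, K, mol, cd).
Units of each symbol in ρ = m/V:
  m (mass): kg
  V (volume): m³  → in the denominator, contributes 1/m³

Multiplying the contributions: [kg] · [1/m³]
Adding exponents of each base unit: kg: 1, m: -3
SI base units of density: kg/m³

Answer: kg/m³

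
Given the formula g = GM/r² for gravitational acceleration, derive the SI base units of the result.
Units of each symbol in g = GM/r²:
  G (gravitational constant): m³/(kg·s²)
  M (mass): kg
  r (distance): m  → to the power 2 in the denominator, contributes 1/m²

Multiplying the contributions: [m³/(kg·s²)] · [kg] · [1/m²]
Adding exponents of each base unit: m: 1, s: -2
SI base units of gravitational acceleration: m/s²

Answer: m/s²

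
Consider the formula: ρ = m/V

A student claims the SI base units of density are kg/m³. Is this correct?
Units of each symbol in ρ = m/V:
  m (mass): kg
  V (volume): m³  → in the denominator, contributes 1/m³

Multiplying the contributions: [kg] · [1/m³]
Adding exponents of each base unit: kg: 1, m: -3
SI base units of density: kg/m³

The claimed units kg/m³ match the derived units, so the claim is correct.

Answer: Yes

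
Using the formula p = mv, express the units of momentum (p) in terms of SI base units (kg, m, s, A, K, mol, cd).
Units of each symbol in p = mv:
  m (mass): kg
  v (velocity): m/s

Multiplying the contributions: [kg] · [m/s]
Adding exponents of each base unit: kg: 1, m: 1, s: -1
SI base units of momentum: kg·m/s

Answer: kg·m/s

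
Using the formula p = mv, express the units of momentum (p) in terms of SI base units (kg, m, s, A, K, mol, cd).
Units of each symbol in p = mv:
  m (mass): kg
  v (velocity): m/s

Multiplying the contributions: [kg] · [m/s]
Adding exponents of each base unit: kg: 1, m: 1, s: -1
SI base units of momentum: kg·m/s

Answer: kg·m/s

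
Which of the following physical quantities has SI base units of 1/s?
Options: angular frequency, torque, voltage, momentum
Checking the SI base units of each option:
  angular frequency (ω = 2πf): 1/s  ✓ matches
  torque (τ = Fr): kg·m²/s²  ✗
  voltage (V = IR): kg·m²/(s³·A)  ✗
  momentum (p = mv): kg·m/s  ✗

Only angular frequency has units 1/s.

Answer: angular frequency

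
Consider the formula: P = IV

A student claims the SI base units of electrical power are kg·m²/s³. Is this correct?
Units of each symbol in P = IV:
  I (current): A
  V (voltage, in volts): kg·m²/(s³·A)

Multiplying the contributions: [A] · [kg·m²/(s³·A)]
Adding exponents of each base unit: kg: 1, m: 2, s: -3
SI base units of electrical power: kg·m²/s³

The claimed units kg·m²/s³ match the derived units, so the claim is correct.

Answer: Yes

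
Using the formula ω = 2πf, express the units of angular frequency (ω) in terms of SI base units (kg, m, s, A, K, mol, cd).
Units of each symbol in ω = 2πf:
  f (frequency): 1/s
  The factor 2π is dimensionless.

Multiplying the contributions: [1/s]
Adding exponents of each base unit: s: -1
SI base units of angular frequency: 1/s

Answer: 1/s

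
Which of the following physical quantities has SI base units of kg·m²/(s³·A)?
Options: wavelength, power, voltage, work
Checking the SI base units of each option:
  wavelength (λ = v/f): m  ✗
  power (P = W/t): kg·m²/s³  ✗
  voltage (V = IR): kg·m²/(s³·A)  ✓ matches
  work (W = Fd): kg·m²/s²  ✗

Only voltage has units kg·m²/(s³·A).

Answer: voltage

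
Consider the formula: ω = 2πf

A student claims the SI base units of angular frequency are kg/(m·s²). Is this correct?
Units of each symbol in ω = 2πf:
  f (frequency): 1/s
  The factor 2π is dimensionless.

Multiplying the contributions: [1/s]
Adding exponents of each base unit: s: -1
SI base units of angular frequency: 1/s

The claimed units kg/(m·s²) (exponents kg: 1, m: -1, s: -2) do not match the derived units 1/s (exponents s: -1), so the claim is incorrect.

Answer: No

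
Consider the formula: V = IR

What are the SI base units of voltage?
Units of each symbol in V = IR:
  I (current): A
  R (resistance, in ohms): kg·m²/(s³·A²)

Multiplying the contributions: [A] · [kg·m²/(s³·A²)]
Adding exponents of each base unit: kg: 1, m: 2, s: -3, A: -1
SI base units of voltage: kg·m²/(s³·A)

Answer: kg·m²/(s³·A)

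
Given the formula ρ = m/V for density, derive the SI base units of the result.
Units of each symbol in ρ = m/V:
  m (mass): kg
  V (volume): m³  → in the denominator, contributes 1/m³

Multiplying the contributions: [kg] · [1/m³]
Adding exponents of each base unit: kg: 1, m: -3
SI base units of density: kg/m³

Answer: kg/m³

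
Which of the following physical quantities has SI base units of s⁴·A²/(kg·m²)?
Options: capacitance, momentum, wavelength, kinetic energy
Checking the SI base units of each option:
  capacitance (C = Q/V): s⁴·A²/(kg·m²)  ✓ matches
  momentum (p = mv): kg·m/s  ✗
  wavelength (λ = v/f): m  ✗
  kinetic energy (E = ½mv²): kg·m²/s²  ✗

Only capacitance has units s⁴·A²/(kg·m²).

Answer: capacitance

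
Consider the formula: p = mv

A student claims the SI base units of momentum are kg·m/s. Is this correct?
Units of each symbol in p = mv:
  m (mass): kg
  v (velocity): m/s

Multiplying the contributions: [kg] · [m/s]
Adding exponents of each base unit: kg: 1, m: 1, s: -1
SI base units of momentum: kg·m/s

The claimed units kg·m/s match the derived units, so the claim is correct.

Answer: Yes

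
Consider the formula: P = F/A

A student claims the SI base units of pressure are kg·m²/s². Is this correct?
Units of each symbol in P = F/A:
  F (force): kg·m/s²
  A (area): m²  → in the denominator, contributes 1/m²

Multiplying the contributions: [kg·m/s²] · [1/m²]
Adding exponents of each base unit: kg: 1, m: -1, s: -2
SI base units of pressure: kg/(m·s²)

The claimed units kg·m²/s² (exponents kg: 1, m: 2, s: -2) do not match the derived units kg/(m·s²) (exponents kg: 1, m: -1, s: -2), so the claim is incorrect.

Answer: No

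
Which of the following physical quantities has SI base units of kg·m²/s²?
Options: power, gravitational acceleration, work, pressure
Checking the SI base units of each option:
  power (P = W/t): kg·m²/s³  ✗
  gravitational acceleration (g = GM/r²): m/s²  ✗
  work (W = Fd): kg·m²/s²  ✓ matches
  pressure (P = F/A): kg/(m·s²)  ✗

Only work has units kg·m²/s².

Answer: work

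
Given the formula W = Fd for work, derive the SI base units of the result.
Units of each symbol in W = Fd:
  F (force): kg·m/s²
  d (displacement): m

Multiplying the contributions: [kg·m/s²] · [m]
Adding exponents of each base unit: kg: 1, m: 2, s: -2
SI base units of work: kg·m²/s²

Answer: kg·m²/s²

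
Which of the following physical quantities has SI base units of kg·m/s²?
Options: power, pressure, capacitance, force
Checking the SI base units of each option:
  power (P = W/t): kg·m²/s³  ✗
  pressure (P = F/A): kg/(m·s²)  ✗
  capacitance (C = Q/V): s⁴·A²/(kg·m²)  ✗
  force (F = ma): kg·m/s²  ✓ matches

Only force has units kg·m/s².

Answer: force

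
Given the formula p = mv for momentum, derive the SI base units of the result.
Units of each symbol in p = mv:
  m (mass): kg
  v (velocity): m/s

Multiplying the contributions: [kg] · [m/s]
Adding exponents of each base unit: kg: 1, m: 1, s: -1
SI base units of momentum: kg·m/s

Answer: kg·m/s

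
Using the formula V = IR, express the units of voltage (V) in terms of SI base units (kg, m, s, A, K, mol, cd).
Units of each symbol in V = IR:
  I (current): A
  R (resistance, in ohms): kg·m²/(s³·A²)

Multiplying the contributions: [A] · [kg·m²/(s³·A²)]
Adding exponents of each base unit: kg: 1, m: 2, s: -3, A: -1
SI base units of voltage: kg·m²/(s³·A)

Answer: kg·m²/(s³·A)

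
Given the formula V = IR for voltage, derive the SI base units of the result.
Units of each symbol in V = IR:
  I (current): A
  R (resistance, in ohms): kg·m²/(s³·A²)

Multiplying the contributions: [A] · [kg·m²/(s³·A²)]
Adding exponents of each base unit: kg: 1, m: 2, s: -3, A: -1
SI base units of voltage: kg·m²/(s³·A)

Answer: kg·m²/(s³·A)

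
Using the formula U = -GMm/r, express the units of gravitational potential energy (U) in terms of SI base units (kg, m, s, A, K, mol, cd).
Units of each symbol in U = -GMm/r:
  G (gravitational constant): m³/(kg·s²)
  M (mass): kg
  m (mass): kg
  r (distance): m  → in the denominator, contributes 1/m
  The minus sign does not affect the units.

Multiplying the contributions: [m³/(kg·s²)] · [kg] · [kg] · [1/m]
Adding exponents of each base unit: kg: 1, m: 2, s: -2
SI base units of gravitational potential energy: kg·m²/s²

Answer: kg·m²/s²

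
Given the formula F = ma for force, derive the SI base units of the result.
Units of each symbol in F = ma:
  m (mass): kg
  a (acceleration): m/s²

Multiplying the contributions: [kg] · [m/s²]
Adding exponents of each base unit: kg: 1, m: 1, s: -2
SI base units of force: kg·m/s²

Answer: kg·m/s²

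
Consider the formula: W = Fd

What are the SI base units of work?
Units of each symbol in W = Fd:
  F (force): kg·m/s²
  d (displacement): m

Multiplying the contributions: [kg·m/s²] · [m]
Adding exponents of each base unit: kg: 1, m: 2, s: -2
SI base units of work: kg·m²/s²

Answer: kg·m²/s²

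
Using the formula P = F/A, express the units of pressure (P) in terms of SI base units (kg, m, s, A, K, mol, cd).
Units of each symbol in P = F/A:
  F (force): kg·m/s²
  A (area): m²  → in the denominator, contributes 1/m²

Multiplying the contributions: [kg·m/s²] · [1/m²]
Adding exponents of each base unit: kg: 1, m: -1, s: -2
SI base units of pressure: kg/(m·s²)

Answer: kg/(m·s²)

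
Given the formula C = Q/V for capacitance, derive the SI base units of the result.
Units of each symbol in C = Q/V:
  Q (charge, in coulombs): s·A
  V (voltage, in volts): kg·m²/(s³·A)  → in the denominator, contributes s³·A/(kg·m²)

Multiplying the contributions: [s·A] · [s³·A/(kg·m²)]
Adding exponents of each base unit: kg: -1, m: -2, s: 4, A: 2
SI base units of capacitance: s⁴·A²/(kg·m²)

Answer: s⁴·A²/(kg·m²)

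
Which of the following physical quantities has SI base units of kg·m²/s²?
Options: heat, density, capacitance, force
Checking the SI base units of each option:
  heat (Q = mcΔT): kg·m²/s²  ✓ matches
  density (ρ = m/V): kg/m³  ✗
  capacitance (C = Q/V): s⁴·A²/(kg·m²)  ✗
  force (F = ma): kg·m/s²  ✗

Only heat has units kg·m²/s².

Answer: heat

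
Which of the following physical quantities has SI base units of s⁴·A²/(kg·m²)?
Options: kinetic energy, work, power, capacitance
Checking the SI base units of each option:
  kinetic energy (E = ½mv²): kg·m²/s²  ✗
  work (W = Fd): kg·m²/s²  ✗
  power (P = W/t): kg·m²/s³  ✗
  capacitance (C = Q/V): s⁴·A²/(kg·m²)  ✓ matches

Only capacitance has units s⁴·A²/(kg·m²).

Answer: capacitance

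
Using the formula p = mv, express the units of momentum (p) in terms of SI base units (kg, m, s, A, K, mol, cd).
Units of each symbol in p = mv:
  m (mass): kg
  v (velocity): m/s

Multiplying the contributions: [kg] · [m/s]
Adding exponents of each base unit: kg: 1, m: 1, s: -1
SI base units of momentum: kg·m/s

Answer: kg·m/s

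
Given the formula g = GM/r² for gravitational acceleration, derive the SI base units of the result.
Units of each symbol in g = GM/r²:
  G (gravitational constant): m³/(kg·s²)
  M (mass): kg
  r (distance): m  → to the power 2 in the denominator, contributes 1/m²

Multiplying the contributions: [m³/(kg·s²)] · [kg] · [1/m²]
Adding exponents of each base unit: m: 1, s: -2
SI base units of gravitational acceleration: m/s²

Answer: m/s²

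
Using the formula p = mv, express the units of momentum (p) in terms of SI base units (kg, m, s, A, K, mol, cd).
Units of each symbol in p = mv:
  m (mass): kg
  v (velocity): m/s

Multiplying the contributions: [kg] · [m/s]
Adding exponents of each base unit: kg: 1, m: 1, s: -1
SI base units of momentum: kg·m/s

Answer: kg·m/s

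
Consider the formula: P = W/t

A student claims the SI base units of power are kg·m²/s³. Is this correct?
Units of each symbol in P = W/t:
  W (work): kg·m²/s²
  t (time): s  → in the denominator, contributes 1/s

Multiplying the contributions: [kg·m²/s²] · [1/s]
Adding exponents of each base unit: kg: 1, m: 2, s: -3
SI base units of power: kg·m²/s³

The claimed units kg·m²/s³ match the derived units, so the claim is correct.

Answer: Yes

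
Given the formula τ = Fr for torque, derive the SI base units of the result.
Units of each symbol in τ = Fr:
  F (force): kg·m/s²
  r (lever arm): m

Multiplying the contributions: [kg·m/s²] · [m]
Adding exponents of each base unit: kg: 1, m: 2, s: -2
SI base units of torque: kg·m²/s²

Answer: kg·m²/s²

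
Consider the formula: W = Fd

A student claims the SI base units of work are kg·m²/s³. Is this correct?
Units of each symbol in W = Fd:
  F (force): kg·m/s²
  d (displacement): m

Multiplying the contributions: [kg·m/s²] · [m]
Adding exponents of each base unit: kg: 1, m: 2, s: -2
SI base units of work: kg·m²/s²

The claimed units kg·m²/s³ (exponents kg: 1, m: 2, s: -3) do not match the derived units kg·m²/s² (exponents kg: 1, m: 2, s: -2), so the claim is incorrect.

Answer: No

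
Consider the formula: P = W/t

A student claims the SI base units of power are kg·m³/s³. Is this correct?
Units of each symbol in P = W/t:
  W (work): kg·m²/s²
  t (time): s  → in the denominator, contributes 1/s

Multiplying the contributions: [kg·m²/s²] · [1/s]
Adding exponents of each base unit: kg: 1, m: 2, s: -3
SI base units of power: kg·m²/s³

The claimed units kg·m³/s³ (exponents kg: 1, m: 3, s: -3) do not match the derived units kg·m²/s³ (exponents kg: 1, m: 2, s: -3), so the claim is incorrect.

Answer: No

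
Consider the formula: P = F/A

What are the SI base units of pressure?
Units of each symbol in P = F/A:
  F (force): kg·m/s²
  A (area): m²  → in the denominator, contributes 1/m²

Multiplying the contributions: [kg·m/s²] · [1/m²]
Adding exponents of each base unit: kg: 1, m: -1, s: -2
SI base units of pressure: kg/(m·s²)

Answer: kg/(m·s²)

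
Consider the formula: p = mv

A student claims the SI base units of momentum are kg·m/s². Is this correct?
Units of each symbol in p = mv:
  m (mass): kg
  v (velocity): m/s

Multiplying the contributions: [kg] · [m/s]
Adding exponents of each base unit: kg: 1, m: 1, s: -1
SI base units of momentum: kg·m/s

The claimed units kg·m/s² (exponents kg: 1, m: 1, s: -2) do not match the derived units kg·m/s (exponents kg: 1, m: 1, s: -1), so the claim is incorrect.

Answer: No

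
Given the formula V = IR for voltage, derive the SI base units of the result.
Units of each symbol in V = IR:
  I (current): A
  R (resistance, in ohms): kg·m²/(s³·A²)

Multiplying the contributions: [A] · [kg·m²/(s³·A²)]
Adding exponents of each base unit: kg: 1, m: 2, s: -3, A: -1
SI base units of voltage: kg·m²/(s³·A)

Answer: kg·m²/(s³·A)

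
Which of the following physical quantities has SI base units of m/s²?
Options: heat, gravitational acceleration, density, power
Checking the SI base units of each option:
  heat (Q = mcΔT): kg·m²/s²  ✗
  gravitational acceleration (g = GM/r²): m/s²  ✓ matches
  density (ρ = m/V): kg/m³  ✗
  power (P = W/t): kg·m²/s³  ✗

Only gravitational acceleration has units m/s².

Answer: gravitational acceleration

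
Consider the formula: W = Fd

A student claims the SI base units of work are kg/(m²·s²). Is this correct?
Units of each symbol in W = Fd:
  F (force): kg·m/s²
  d (displacement): m

Multiplying the contributions: [kg·m/s²] · [m]
Adding exponents of each base unit: kg: 1, m: 2, s: -2
SI base units of work: kg·m²/s²

The claimed units kg/(m²·s²) (exponents kg: 1, m: -2, s: -2) do not match the derived units kg·m²/s² (exponents kg: 1, m: 2, s: -2), so the claim is incorrect.

Answer: No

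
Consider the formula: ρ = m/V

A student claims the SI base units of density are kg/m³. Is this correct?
Units of each symbol in ρ = m/V:
  m (mass): kg
  V (volume): m³  → in the denominator, contributes 1/m³

Multiplying the contributions: [kg] · [1/m³]
Adding exponents of each base unit: kg: 1, m: -3
SI base units of density: kg/m³

The claimed units kg/m³ match the derived units, so the claim is correct.

Answer: Yes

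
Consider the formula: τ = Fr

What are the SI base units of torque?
Units of each symbol in τ = Fr:
  F (force): kg·m/s²
  r (lever arm): m

Multiplying the contributions: [kg·m/s²] · [m]
Adding exponents of each base unit: kg: 1, m: 2, s: -2
SI base units of torque: kg·m²/s²

Answer: kg·m²/s²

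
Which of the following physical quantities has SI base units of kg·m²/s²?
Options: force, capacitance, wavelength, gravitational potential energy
Checking the SI base units of each option:
  force (F = ma): kg·m/s²  ✗
  capacitance (C = Q/V): s⁴·A²/(kg·m²)  ✗
  wavelength (λ = v/f): m  ✗
  gravitational potential energy (U = -GMm/r): kg·m²/s²  ✓ matches

Only gravitational potential energy has units kg·m²/s².

Answer: gravitational potential energy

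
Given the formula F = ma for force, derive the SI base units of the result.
Units of each symbol in F = ma:
  m (mass): kg
  a (acceleration): m/s²

Multiplying the contributions: [kg] · [m/s²]
Adding exponents of each base unit: kg: 1, m: 1, s: -2
SI base units of force: kg·m/s²

Answer: kg·m/s²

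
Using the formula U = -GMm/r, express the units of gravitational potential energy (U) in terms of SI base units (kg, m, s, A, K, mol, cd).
Units of each symbol in U = -GMm/r:
  G (gravitational constant): m³/(kg·s²)
  M (mass): kg
  m (mass): kg
  r (distance): m  → in the denominator, contributes 1/m
  The minus sign does not affect the units.

Multiplying the contributions: [m³/(kg·s²)] · [kg] · [kg] · [1/m]
Adding exponents of each base unit: kg: 1, m: 2, s: -2
SI base units of gravitational potential energy: kg·m²/s²

Answer: kg·m²/s²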